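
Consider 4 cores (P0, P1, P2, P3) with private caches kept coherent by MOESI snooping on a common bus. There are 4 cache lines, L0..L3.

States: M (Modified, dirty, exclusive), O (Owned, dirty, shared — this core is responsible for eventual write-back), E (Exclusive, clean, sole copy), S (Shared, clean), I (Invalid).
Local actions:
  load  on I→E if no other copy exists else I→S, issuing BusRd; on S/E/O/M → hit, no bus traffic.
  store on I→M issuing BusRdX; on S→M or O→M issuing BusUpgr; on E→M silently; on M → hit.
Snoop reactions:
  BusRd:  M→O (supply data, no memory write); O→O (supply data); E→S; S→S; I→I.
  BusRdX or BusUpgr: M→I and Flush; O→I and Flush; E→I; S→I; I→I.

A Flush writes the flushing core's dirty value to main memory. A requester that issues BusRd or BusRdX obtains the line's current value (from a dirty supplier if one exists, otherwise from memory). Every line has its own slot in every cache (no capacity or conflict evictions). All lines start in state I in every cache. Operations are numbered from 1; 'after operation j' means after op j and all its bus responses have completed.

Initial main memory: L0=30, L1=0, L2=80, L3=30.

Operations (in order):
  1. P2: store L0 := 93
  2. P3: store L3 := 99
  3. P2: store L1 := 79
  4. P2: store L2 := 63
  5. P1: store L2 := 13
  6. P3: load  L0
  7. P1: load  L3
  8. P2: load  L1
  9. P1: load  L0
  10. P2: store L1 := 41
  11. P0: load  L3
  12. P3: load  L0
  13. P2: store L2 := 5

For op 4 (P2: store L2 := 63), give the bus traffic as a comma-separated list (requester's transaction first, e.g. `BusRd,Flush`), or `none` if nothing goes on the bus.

[1] P2: store L0 := 93 | P0:I, P1:I, P2:M(93), P3:I | bus: BusRdX
[2] P3: store L3 := 99 | P0:I, P1:I, P2:I, P3:M(99) | bus: BusRdX
[3] P2: store L1 := 79 | P0:I, P1:I, P2:M(79), P3:I | bus: BusRdX
[4] P2: store L2 := 63 | P0:I, P1:I, P2:M(63), P3:I | bus: BusRdX
[5] P1: store L2 := 13 | P0:I, P1:M(13), P2:I, P3:I | bus: BusRdX,Flush
[6] P3: load  L0 | P0:I, P1:I, P2:O(93), P3:S(93) | bus: BusRd
[7] P1: load  L3 | P0:I, P1:S(99), P2:I, P3:O(99) | bus: BusRd
[8] P2: load  L1 | P0:I, P1:I, P2:M(79), P3:I | bus: none
[9] P1: load  L0 | P0:I, P1:S(93), P2:O(93), P3:S(93) | bus: BusRd
[10] P2: store L1 := 41 | P0:I, P1:I, P2:M(41), P3:I | bus: none
[11] P0: load  L3 | P0:S(99), P1:S(99), P2:I, P3:O(99) | bus: BusRd
[12] P3: load  L0 | P0:I, P1:S(93), P2:O(93), P3:S(93) | bus: none
[13] P2: store L2 := 5 | P0:I, P1:I, P2:M(5), P3:I | bus: BusRdX,Flush

bus = BusRdX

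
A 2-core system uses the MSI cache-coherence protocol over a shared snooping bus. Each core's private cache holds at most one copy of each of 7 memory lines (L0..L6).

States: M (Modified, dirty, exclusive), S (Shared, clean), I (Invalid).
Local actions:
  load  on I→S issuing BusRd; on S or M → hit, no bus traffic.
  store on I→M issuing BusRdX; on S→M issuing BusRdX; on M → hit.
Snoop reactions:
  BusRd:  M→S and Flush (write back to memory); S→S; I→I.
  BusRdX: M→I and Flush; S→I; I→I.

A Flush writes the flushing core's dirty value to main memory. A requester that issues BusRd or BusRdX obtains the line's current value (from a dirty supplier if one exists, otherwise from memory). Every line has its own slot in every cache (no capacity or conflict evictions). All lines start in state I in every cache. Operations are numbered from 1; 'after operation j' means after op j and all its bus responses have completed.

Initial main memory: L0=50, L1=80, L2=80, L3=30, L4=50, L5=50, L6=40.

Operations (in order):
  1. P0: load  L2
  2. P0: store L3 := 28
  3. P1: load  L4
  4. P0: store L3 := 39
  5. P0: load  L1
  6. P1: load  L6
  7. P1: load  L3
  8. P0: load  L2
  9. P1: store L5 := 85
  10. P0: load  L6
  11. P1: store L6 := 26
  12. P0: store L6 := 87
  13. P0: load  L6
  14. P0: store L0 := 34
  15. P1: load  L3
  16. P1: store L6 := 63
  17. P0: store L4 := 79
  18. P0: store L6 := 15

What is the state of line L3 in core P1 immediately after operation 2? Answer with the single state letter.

state = I

  op1 P0: load  L2 → S/I on L2; bus BusRd; mem=80
  op2 P0: store L3 := 28 → M/I on L3; bus BusRdX; mem=30
  op3 P1: load  L4 → I/S on L4; bus BusRd; mem=50
  op4 P0: store L3 := 39 → M/I on L3; bus (none); mem=30
  op5 P0: load  L1 → S/I on L1; bus BusRd; mem=80
  op6 P1: load  L6 → I/S on L6; bus BusRd; mem=40
  op7 P1: load  L3 → S/S on L3; bus BusRd Flush; mem=39
  op8 P0: load  L2 → S/I on L2; bus (none); mem=80
  op9 P1: store L5 := 85 → I/M on L5; bus BusRdX; mem=50
  op10 P0: load  L6 → S/S on L6; bus BusRd; mem=40
  op11 P1: store L6 := 26 → I/M on L6; bus BusRdX; mem=40
  op12 P0: store L6 := 87 → M/I on L6; bus BusRdX Flush; mem=26
  op13 P0: load  L6 → M/I on L6; bus (none); mem=26
  op14 P0: store L0 := 34 → M/I on L0; bus BusRdX; mem=50
  op15 P1: load  L3 → S/S on L3; bus (none); mem=39
  op16 P1: store L6 := 63 → I/M on L6; bus BusRdX Flush; mem=87
  op17 P0: store L4 := 79 → M/I on L4; bus BusRdX; mem=50
  op18 P0: store L6 := 15 → M/I on L6; bus BusRdX Flush; mem=63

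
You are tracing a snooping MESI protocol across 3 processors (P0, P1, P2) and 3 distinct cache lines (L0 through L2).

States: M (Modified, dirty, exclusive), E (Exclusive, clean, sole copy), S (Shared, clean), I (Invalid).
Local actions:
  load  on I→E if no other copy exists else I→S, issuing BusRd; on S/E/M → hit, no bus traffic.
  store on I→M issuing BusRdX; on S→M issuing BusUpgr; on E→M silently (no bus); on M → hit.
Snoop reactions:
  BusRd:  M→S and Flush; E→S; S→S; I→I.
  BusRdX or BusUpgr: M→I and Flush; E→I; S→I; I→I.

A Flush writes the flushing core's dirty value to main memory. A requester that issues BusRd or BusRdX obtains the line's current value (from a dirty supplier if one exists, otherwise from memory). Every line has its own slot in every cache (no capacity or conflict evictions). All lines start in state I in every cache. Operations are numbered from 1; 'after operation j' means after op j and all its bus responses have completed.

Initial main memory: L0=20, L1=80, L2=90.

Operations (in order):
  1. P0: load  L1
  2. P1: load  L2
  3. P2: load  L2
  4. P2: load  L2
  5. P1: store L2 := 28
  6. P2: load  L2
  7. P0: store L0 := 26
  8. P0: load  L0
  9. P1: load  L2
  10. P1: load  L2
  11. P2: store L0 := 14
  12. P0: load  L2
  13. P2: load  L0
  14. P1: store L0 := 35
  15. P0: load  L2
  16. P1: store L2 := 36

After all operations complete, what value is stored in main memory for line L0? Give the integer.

memory[L0] = 14

1. P0: load  L1  bus=[BusRd]  L1: P0=E P1=I P2=I  mem[L1]=80
2. P1: load  L2  bus=[BusRd]  L2: P0=I P1=E P2=I  mem[L2]=90
3. P2: load  L2  bus=[BusRd]  L2: P0=I P1=S P2=S  mem[L2]=90
4. P2: load  L2  bus=[-]  L2: P0=I P1=S P2=S  mem[L2]=90
5. P1: store L2 := 28  bus=[BusUpgr]  L2: P0=I P1=M P2=I  mem[L2]=90
6. P2: load  L2  bus=[BusRd,Flush]  L2: P0=I P1=S P2=S  mem[L2]=28
7. P0: store L0 := 26  bus=[BusRdX]  L0: P0=M P1=I P2=I  mem[L0]=20
8. P0: load  L0  bus=[-]  L0: P0=M P1=I P2=I  mem[L0]=20
9. P1: load  L2  bus=[-]  L2: P0=I P1=S P2=S  mem[L2]=28
10. P1: load  L2  bus=[-]  L2: P0=I P1=S P2=S  mem[L2]=28
11. P2: store L0 := 14  bus=[BusRdX,Flush]  L0: P0=I P1=I P2=M  mem[L0]=26
12. P0: load  L2  bus=[BusRd]  L2: P0=S P1=S P2=S  mem[L2]=28
13. P2: load  L0  bus=[-]  L0: P0=I P1=I P2=M  mem[L0]=26
14. P1: store L0 := 35  bus=[BusRdX,Flush]  L0: P0=I P1=M P2=I  mem[L0]=14
15. P0: load  L2  bus=[-]  L2: P0=S P1=S P2=S  mem[L2]=28
16. P1: store L2 := 36  bus=[BusUpgr]  L2: P0=I P1=M P2=I  mem[L2]=28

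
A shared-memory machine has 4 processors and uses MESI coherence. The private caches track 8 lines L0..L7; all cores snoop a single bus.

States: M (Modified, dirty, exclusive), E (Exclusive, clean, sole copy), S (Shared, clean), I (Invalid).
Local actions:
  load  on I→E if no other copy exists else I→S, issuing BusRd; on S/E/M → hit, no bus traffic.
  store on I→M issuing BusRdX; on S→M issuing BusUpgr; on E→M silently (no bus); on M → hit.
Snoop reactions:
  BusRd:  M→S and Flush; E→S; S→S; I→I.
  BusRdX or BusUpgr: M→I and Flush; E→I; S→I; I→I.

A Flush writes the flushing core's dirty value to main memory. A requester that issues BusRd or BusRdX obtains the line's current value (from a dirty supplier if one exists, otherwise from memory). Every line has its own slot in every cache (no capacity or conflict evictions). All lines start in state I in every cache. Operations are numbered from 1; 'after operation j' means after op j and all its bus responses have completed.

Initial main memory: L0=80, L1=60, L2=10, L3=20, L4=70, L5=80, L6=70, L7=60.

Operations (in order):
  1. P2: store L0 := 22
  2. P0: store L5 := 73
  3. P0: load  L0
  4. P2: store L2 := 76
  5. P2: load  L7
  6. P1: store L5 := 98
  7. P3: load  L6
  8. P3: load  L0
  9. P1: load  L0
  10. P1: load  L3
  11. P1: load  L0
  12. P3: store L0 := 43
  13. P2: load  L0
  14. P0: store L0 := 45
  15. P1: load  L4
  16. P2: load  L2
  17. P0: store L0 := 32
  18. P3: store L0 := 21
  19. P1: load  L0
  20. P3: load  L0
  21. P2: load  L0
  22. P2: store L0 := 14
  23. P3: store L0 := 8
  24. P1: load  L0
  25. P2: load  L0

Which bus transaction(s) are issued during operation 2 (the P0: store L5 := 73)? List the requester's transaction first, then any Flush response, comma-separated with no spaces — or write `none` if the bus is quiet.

bus = BusRdX

  op1 P2: store L0 := 22 → I/I/M/I on L0; bus BusRdX; mem=80
  op2 P0: store L5 := 73 → M/I/I/I on L5; bus BusRdX; mem=80
  op3 P0: load  L0 → S/I/S/I on L0; bus BusRd Flush; mem=22
  op4 P2: store L2 := 76 → I/I/M/I on L2; bus BusRdX; mem=10
  op5 P2: load  L7 → I/I/E/I on L7; bus BusRd; mem=60
  op6 P1: store L5 := 98 → I/M/I/I on L5; bus BusRdX Flush; mem=73
  op7 P3: load  L6 → I/I/I/E on L6; bus BusRd; mem=70
  op8 P3: load  L0 → S/I/S/S on L0; bus BusRd; mem=22
  op9 P1: load  L0 → S/S/S/S on L0; bus BusRd; mem=22
  op10 P1: load  L3 → I/E/I/I on L3; bus BusRd; mem=20
  op11 P1: load  L0 → S/S/S/S on L0; bus (none); mem=22
  op12 P3: store L0 := 43 → I/I/I/M on L0; bus BusUpgr; mem=22
  op13 P2: load  L0 → I/I/S/S on L0; bus BusRd Flush; mem=43
  op14 P0: store L0 := 45 → M/I/I/I on L0; bus BusRdX; mem=43
  op15 P1: load  L4 → I/E/I/I on L4; bus BusRd; mem=70
  op16 P2: load  L2 → I/I/M/I on L2; bus (none); mem=10
  op17 P0: store L0 := 32 → M/I/I/I on L0; bus (none); mem=43
  op18 P3: store L0 := 21 → I/I/I/M on L0; bus BusRdX Flush; mem=32
  op19 P1: load  L0 → I/S/I/S on L0; bus BusRd Flush; mem=21
  op20 P3: load  L0 → I/S/I/S on L0; bus (none); mem=21
  op21 P2: load  L0 → I/S/S/S on L0; bus BusRd; mem=21
  op22 P2: store L0 := 14 → I/I/M/I on L0; bus BusUpgr; mem=21
  op23 P3: store L0 := 8 → I/I/I/M on L0; bus BusRdX Flush; mem=14
  op24 P1: load  L0 → I/S/I/S on L0; bus BusRd Flush; mem=8
  op25 P2: load  L0 → I/S/S/S on L0; bus BusRd; mem=8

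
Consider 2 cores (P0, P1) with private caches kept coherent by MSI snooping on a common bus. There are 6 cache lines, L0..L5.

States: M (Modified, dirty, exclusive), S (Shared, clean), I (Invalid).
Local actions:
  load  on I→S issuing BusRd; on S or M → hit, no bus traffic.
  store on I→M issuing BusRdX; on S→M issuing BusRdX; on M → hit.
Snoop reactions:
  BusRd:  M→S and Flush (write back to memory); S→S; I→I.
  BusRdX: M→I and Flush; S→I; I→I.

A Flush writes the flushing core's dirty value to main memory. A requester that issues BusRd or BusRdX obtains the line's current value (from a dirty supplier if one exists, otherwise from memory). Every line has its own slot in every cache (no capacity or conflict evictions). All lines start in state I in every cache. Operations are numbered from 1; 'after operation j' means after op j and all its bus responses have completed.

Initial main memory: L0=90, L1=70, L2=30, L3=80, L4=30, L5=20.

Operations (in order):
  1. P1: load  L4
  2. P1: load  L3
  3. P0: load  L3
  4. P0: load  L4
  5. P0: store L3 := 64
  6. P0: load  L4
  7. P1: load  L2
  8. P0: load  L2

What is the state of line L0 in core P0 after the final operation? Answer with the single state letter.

1. P1: load  L4  bus=[BusRd]  L4: P0=I P1=S  mem[L4]=30
2. P1: load  L3  bus=[BusRd]  L3: P0=I P1=S  mem[L3]=80
3. P0: load  L3  bus=[BusRd]  L3: P0=S P1=S  mem[L3]=80
4. P0: load  L4  bus=[BusRd]  L4: P0=S P1=S  mem[L4]=30
5. P0: store L3 := 64  bus=[BusRdX]  L3: P0=M P1=I  mem[L3]=80
6. P0: load  L4  bus=[-]  L4: P0=S P1=S  mem[L4]=30
7. P1: load  L2  bus=[BusRd]  L2: P0=I P1=S  mem[L2]=30
8. P0: load  L2  bus=[BusRd]  L2: P0=S P1=S  mem[L2]=30

state = I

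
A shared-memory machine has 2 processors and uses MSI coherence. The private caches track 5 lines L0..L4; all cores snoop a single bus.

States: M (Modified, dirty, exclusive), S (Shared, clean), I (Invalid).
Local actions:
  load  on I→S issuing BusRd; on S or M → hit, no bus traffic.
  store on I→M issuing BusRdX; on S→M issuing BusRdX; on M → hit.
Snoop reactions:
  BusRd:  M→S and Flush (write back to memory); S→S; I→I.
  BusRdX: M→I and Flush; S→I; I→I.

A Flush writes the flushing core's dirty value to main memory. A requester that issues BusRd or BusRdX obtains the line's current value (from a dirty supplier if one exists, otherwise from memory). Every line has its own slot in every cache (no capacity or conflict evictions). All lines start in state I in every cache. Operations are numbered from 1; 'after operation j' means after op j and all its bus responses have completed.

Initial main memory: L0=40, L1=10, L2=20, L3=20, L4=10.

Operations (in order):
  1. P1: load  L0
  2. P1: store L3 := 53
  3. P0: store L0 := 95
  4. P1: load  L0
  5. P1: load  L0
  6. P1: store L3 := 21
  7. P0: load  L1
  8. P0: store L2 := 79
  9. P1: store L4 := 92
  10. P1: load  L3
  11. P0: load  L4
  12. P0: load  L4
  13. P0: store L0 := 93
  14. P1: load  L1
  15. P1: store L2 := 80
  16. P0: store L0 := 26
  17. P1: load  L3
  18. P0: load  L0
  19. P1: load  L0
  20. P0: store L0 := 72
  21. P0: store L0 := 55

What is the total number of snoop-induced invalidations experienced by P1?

invalidations = 3

1. P1: load  L0  bus=[BusRd]  L0: P0=I P1=S  mem[L0]=40
2. P1: store L3 := 53  bus=[BusRdX]  L3: P0=I P1=M  mem[L3]=20
3. P0: store L0 := 95  bus=[BusRdX]  L0: P0=M P1=I  mem[L0]=40
4. P1: load  L0  bus=[BusRd,Flush]  L0: P0=S P1=S  mem[L0]=95
5. P1: load  L0  bus=[-]  L0: P0=S P1=S  mem[L0]=95
6. P1: store L3 := 21  bus=[-]  L3: P0=I P1=M  mem[L3]=20
7. P0: load  L1  bus=[BusRd]  L1: P0=S P1=I  mem[L1]=10
8. P0: store L2 := 79  bus=[BusRdX]  L2: P0=M P1=I  mem[L2]=20
9. P1: store L4 := 92  bus=[BusRdX]  L4: P0=I P1=M  mem[L4]=10
10. P1: load  L3  bus=[-]  L3: P0=I P1=M  mem[L3]=20
11. P0: load  L4  bus=[BusRd,Flush]  L4: P0=S P1=S  mem[L4]=92
12. P0: load  L4  bus=[-]  L4: P0=S P1=S  mem[L4]=92
13. P0: store L0 := 93  bus=[BusRdX]  L0: P0=M P1=I  mem[L0]=95
14. P1: load  L1  bus=[BusRd]  L1: P0=S P1=S  mem[L1]=10
15. P1: store L2 := 80  bus=[BusRdX,Flush]  L2: P0=I P1=M  mem[L2]=79
16. P0: store L0 := 26  bus=[-]  L0: P0=M P1=I  mem[L0]=95
17. P1: load  L3  bus=[-]  L3: P0=I P1=M  mem[L3]=20
18. P0: load  L0  bus=[-]  L0: P0=M P1=I  mem[L0]=95
19. P1: load  L0  bus=[BusRd,Flush]  L0: P0=S P1=S  mem[L0]=26
20. P0: store L0 := 72  bus=[BusRdX]  L0: P0=M P1=I  mem[L0]=26
21. P0: store L0 := 55  bus=[-]  L0: P0=M P1=I  mem[L0]=26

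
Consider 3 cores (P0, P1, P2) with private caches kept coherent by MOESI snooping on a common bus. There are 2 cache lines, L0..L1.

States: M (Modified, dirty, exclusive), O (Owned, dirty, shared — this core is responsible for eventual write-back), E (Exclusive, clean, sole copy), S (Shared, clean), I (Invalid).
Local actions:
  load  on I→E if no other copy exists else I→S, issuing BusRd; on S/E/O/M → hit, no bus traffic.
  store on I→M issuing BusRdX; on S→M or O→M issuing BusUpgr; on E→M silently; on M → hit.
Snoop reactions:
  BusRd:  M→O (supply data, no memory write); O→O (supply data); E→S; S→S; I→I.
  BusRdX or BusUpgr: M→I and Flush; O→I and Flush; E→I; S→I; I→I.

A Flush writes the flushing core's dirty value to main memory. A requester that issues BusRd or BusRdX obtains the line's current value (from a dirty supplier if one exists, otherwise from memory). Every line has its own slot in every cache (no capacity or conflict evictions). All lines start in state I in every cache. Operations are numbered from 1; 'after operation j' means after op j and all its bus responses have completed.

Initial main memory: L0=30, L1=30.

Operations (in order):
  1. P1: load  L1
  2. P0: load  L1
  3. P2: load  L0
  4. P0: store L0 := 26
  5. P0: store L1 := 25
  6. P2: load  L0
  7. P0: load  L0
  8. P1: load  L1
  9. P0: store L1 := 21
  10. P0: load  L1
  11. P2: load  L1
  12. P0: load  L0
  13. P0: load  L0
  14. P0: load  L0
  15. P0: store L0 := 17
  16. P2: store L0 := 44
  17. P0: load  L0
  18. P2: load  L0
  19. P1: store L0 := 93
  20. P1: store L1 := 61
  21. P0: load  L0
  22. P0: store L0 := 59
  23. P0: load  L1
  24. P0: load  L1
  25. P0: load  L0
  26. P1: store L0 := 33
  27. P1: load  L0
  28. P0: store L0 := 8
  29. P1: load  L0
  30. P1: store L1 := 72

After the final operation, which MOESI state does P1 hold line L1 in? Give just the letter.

step 1: P1: load  L1  ⟶  IEI  (L1)  txn=BusRd  M[L1]=30
step 2: P0: load  L1  ⟶  SSI  (L1)  txn=BusRd  M[L1]=30
step 3: P2: load  L0  ⟶  IIE  (L0)  txn=BusRd  M[L0]=30
step 4: P0: store L0 := 26  ⟶  MII  (L0)  txn=BusRdX  M[L0]=30
step 5: P0: store L1 := 25  ⟶  MII  (L1)  txn=BusUpgr  M[L1]=30
step 6: P2: load  L0  ⟶  OIS  (L0)  txn=BusRd  M[L0]=30
step 7: P0: load  L0  ⟶  OIS  (L0)  txn=∅  M[L0]=30
step 8: P1: load  L1  ⟶  OSI  (L1)  txn=BusRd  M[L1]=30
step 9: P0: store L1 := 21  ⟶  MII  (L1)  txn=BusUpgr  M[L1]=30
step 10: P0: load  L1  ⟶  MII  (L1)  txn=∅  M[L1]=30
step 11: P2: load  L1  ⟶  OIS  (L1)  txn=BusRd  M[L1]=30
step 12: P0: load  L0  ⟶  OIS  (L0)  txn=∅  M[L0]=30
step 13: P0: load  L0  ⟶  OIS  (L0)  txn=∅  M[L0]=30
step 14: P0: load  L0  ⟶  OIS  (L0)  txn=∅  M[L0]=30
step 15: P0: store L0 := 17  ⟶  MII  (L0)  txn=BusUpgr  M[L0]=30
step 16: P2: store L0 := 44  ⟶  IIM  (L0)  txn=BusRdX+Flush  M[L0]=17
step 17: P0: load  L0  ⟶  SIO  (L0)  txn=BusRd  M[L0]=17
step 18: P2: load  L0  ⟶  SIO  (L0)  txn=∅  M[L0]=17
step 19: P1: store L0 := 93  ⟶  IMI  (L0)  txn=BusRdX+Flush  M[L0]=44
step 20: P1: store L1 := 61  ⟶  IMI  (L1)  txn=BusRdX+Flush  M[L1]=21
step 21: P0: load  L0  ⟶  SOI  (L0)  txn=BusRd  M[L0]=44
step 22: P0: store L0 := 59  ⟶  MII  (L0)  txn=BusUpgr+Flush  M[L0]=93
step 23: P0: load  L1  ⟶  SOI  (L1)  txn=BusRd  M[L1]=21
step 24: P0: load  L1  ⟶  SOI  (L1)  txn=∅  M[L1]=21
step 25: P0: load  L0  ⟶  MII  (L0)  txn=∅  M[L0]=93
step 26: P1: store L0 := 33  ⟶  IMI  (L0)  txn=BusRdX+Flush  M[L0]=59
step 27: P1: load  L0  ⟶  IMI  (L0)  txn=∅  M[L0]=59
step 28: P0: store L0 := 8  ⟶  MII  (L0)  txn=BusRdX+Flush  M[L0]=33
step 29: P1: load  L0  ⟶  OSI  (L0)  txn=BusRd  M[L0]=33
step 30: P1: store L1 := 72  ⟶  IMI  (L1)  txn=BusUpgr  M[L1]=21

state = M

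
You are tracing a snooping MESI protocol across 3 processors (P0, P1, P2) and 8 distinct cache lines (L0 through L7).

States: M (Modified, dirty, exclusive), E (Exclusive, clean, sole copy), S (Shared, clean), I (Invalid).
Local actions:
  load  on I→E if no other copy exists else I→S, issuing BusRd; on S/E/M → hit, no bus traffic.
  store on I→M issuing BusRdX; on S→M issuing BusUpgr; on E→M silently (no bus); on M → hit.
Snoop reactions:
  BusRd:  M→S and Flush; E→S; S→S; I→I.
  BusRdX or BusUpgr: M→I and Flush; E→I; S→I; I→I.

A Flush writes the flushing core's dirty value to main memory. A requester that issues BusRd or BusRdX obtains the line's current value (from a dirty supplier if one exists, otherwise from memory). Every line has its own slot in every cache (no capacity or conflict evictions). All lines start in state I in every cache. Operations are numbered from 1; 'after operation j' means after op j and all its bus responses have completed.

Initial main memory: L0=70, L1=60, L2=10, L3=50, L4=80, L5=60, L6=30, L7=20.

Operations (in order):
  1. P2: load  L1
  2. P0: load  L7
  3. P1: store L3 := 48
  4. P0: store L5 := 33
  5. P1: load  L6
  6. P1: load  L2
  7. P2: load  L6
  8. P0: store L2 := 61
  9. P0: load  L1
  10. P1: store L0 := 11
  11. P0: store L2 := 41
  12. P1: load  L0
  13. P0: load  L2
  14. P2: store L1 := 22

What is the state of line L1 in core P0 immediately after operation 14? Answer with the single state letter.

state = I

step 1: P2: load  L1  ⟶  IIE  (L1)  txn=BusRd  M[L1]=60
step 2: P0: load  L7  ⟶  EII  (L7)  txn=BusRd  M[L7]=20
step 3: P1: store L3 := 48  ⟶  IMI  (L3)  txn=BusRdX  M[L3]=50
step 4: P0: store L5 := 33  ⟶  MII  (L5)  txn=BusRdX  M[L5]=60
step 5: P1: load  L6  ⟶  IEI  (L6)  txn=BusRd  M[L6]=30
step 6: P1: load  L2  ⟶  IEI  (L2)  txn=BusRd  M[L2]=10
step 7: P2: load  L6  ⟶  ISS  (L6)  txn=BusRd  M[L6]=30
step 8: P0: store L2 := 61  ⟶  MII  (L2)  txn=BusRdX  M[L2]=10
step 9: P0: load  L1  ⟶  SIS  (L1)  txn=BusRd  M[L1]=60
step 10: P1: store L0 := 11  ⟶  IMI  (L0)  txn=BusRdX  M[L0]=70
step 11: P0: store L2 := 41  ⟶  MII  (L2)  txn=∅  M[L2]=10
step 12: P1: load  L0  ⟶  IMI  (L0)  txn=∅  M[L0]=70
step 13: P0: load  L2  ⟶  MII  (L2)  txn=∅  M[L2]=10
step 14: P2: store L1 := 22  ⟶  IIM  (L1)  txn=BusUpgr  M[L1]=60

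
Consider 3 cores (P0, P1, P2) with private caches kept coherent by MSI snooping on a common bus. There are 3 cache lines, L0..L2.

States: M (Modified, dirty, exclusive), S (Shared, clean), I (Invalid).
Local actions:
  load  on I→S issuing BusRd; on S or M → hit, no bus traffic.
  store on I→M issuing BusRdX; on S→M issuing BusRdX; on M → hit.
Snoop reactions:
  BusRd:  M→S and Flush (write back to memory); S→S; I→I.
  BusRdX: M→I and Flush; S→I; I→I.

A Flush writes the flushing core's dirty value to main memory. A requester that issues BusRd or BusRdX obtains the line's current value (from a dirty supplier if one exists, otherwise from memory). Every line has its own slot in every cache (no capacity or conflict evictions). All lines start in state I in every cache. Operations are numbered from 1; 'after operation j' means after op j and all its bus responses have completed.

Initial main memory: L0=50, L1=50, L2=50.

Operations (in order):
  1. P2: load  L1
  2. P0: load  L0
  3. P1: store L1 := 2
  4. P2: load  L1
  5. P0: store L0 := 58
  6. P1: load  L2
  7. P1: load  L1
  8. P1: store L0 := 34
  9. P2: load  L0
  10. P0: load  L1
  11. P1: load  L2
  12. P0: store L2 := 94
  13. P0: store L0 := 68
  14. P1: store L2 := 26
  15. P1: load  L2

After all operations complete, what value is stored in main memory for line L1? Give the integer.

memory[L1] = 2

[1] P2: load  L1 | P0:I, P1:I, P2:S(50) | bus: BusRd
[2] P0: load  L0 | P0:S(50), P1:I, P2:I | bus: BusRd
[3] P1: store L1 := 2 | P0:I, P1:M(2), P2:I | bus: BusRdX
[4] P2: load  L1 | P0:I, P1:S(2), P2:S(2) | bus: BusRd,Flush
[5] P0: store L0 := 58 | P0:M(58), P1:I, P2:I | bus: BusRdX
[6] P1: load  L2 | P0:I, P1:S(50), P2:I | bus: BusRd
[7] P1: load  L1 | P0:I, P1:S(2), P2:S(2) | bus: none
[8] P1: store L0 := 34 | P0:I, P1:M(34), P2:I | bus: BusRdX,Flush
[9] P2: load  L0 | P0:I, P1:S(34), P2:S(34) | bus: BusRd,Flush
[10] P0: load  L1 | P0:S(2), P1:S(2), P2:S(2) | bus: BusRd
[11] P1: load  L2 | P0:I, P1:S(50), P2:I | bus: none
[12] P0: store L2 := 94 | P0:M(94), P1:I, P2:I | bus: BusRdX
[13] P0: store L0 := 68 | P0:M(68), P1:I, P2:I | bus: BusRdX
[14] P1: store L2 := 26 | P0:I, P1:M(26), P2:I | bus: BusRdX,Flush
[15] P1: load  L2 | P0:I, P1:M(26), P2:I | bus: none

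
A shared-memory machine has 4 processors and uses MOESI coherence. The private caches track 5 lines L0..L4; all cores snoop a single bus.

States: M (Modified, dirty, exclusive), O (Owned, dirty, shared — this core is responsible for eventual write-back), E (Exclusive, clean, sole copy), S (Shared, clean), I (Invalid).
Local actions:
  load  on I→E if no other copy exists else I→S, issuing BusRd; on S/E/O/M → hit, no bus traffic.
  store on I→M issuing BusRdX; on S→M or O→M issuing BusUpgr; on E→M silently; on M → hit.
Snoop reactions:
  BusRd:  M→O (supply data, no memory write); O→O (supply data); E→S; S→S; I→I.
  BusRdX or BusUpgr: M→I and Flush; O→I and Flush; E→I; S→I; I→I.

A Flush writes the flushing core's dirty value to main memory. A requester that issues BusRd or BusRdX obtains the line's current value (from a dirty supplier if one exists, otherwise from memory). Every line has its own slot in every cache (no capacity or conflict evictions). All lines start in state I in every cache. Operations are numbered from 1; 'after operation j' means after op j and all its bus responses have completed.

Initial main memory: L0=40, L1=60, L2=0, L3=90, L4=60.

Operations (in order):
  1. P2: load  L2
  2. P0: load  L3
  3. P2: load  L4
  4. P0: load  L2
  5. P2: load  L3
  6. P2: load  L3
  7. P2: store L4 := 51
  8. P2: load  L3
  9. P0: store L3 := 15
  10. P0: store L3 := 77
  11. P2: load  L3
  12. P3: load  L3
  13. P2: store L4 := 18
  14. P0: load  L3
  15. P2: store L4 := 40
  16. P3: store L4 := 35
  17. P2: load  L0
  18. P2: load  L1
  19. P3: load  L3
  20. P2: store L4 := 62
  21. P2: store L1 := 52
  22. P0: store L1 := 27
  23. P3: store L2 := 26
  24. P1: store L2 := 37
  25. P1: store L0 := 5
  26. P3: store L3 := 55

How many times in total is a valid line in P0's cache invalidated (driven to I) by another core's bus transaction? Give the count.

  op1 P2: load  L2 → I/I/E/I on L2; bus BusRd; mem=0
  op2 P0: load  L3 → E/I/I/I on L3; bus BusRd; mem=90
  op3 P2: load  L4 → I/I/E/I on L4; bus BusRd; mem=60
  op4 P0: load  L2 → S/I/S/I on L2; bus BusRd; mem=0
  op5 P2: load  L3 → S/I/S/I on L3; bus BusRd; mem=90
  op6 P2: load  L3 → S/I/S/I on L3; bus (none); mem=90
  op7 P2: store L4 := 51 → I/I/M/I on L4; bus (none); mem=60
  op8 P2: load  L3 → S/I/S/I on L3; bus (none); mem=90
  op9 P0: store L3 := 15 → M/I/I/I on L3; bus BusUpgr; mem=90
  op10 P0: store L3 := 77 → M/I/I/I on L3; bus (none); mem=90
  op11 P2: load  L3 → O/I/S/I on L3; bus BusRd; mem=90
  op12 P3: load  L3 → O/I/S/S on L3; bus BusRd; mem=90
  op13 P2: store L4 := 18 → I/I/M/I on L4; bus (none); mem=60
  op14 P0: load  L3 → O/I/S/S on L3; bus (none); mem=90
  op15 P2: store L4 := 40 → I/I/M/I on L4; bus (none); mem=60
  op16 P3: store L4 := 35 → I/I/I/M on L4; bus BusRdX Flush; mem=40
  op17 P2: load  L0 → I/I/E/I on L0; bus BusRd; mem=40
  op18 P2: load  L1 → I/I/E/I on L1; bus BusRd; mem=60
  op19 P3: load  L3 → O/I/S/S on L3; bus (none); mem=90
  op20 P2: store L4 := 62 → I/I/M/I on L4; bus BusRdX Flush; mem=35
  op21 P2: store L1 := 52 → I/I/M/I on L1; bus (none); mem=60
  op22 P0: store L1 := 27 → M/I/I/I on L1; bus BusRdX Flush; mem=52
  op23 P3: store L2 := 26 → I/I/I/M on L2; bus BusRdX; mem=0
  op24 P1: store L2 := 37 → I/M/I/I on L2; bus BusRdX Flush; mem=26
  op25 P1: store L0 := 5 → I/M/I/I on L0; bus BusRdX; mem=40
  op26 P3: store L3 := 55 → I/I/I/M on L3; bus BusUpgr Flush; mem=77

invalidations = 2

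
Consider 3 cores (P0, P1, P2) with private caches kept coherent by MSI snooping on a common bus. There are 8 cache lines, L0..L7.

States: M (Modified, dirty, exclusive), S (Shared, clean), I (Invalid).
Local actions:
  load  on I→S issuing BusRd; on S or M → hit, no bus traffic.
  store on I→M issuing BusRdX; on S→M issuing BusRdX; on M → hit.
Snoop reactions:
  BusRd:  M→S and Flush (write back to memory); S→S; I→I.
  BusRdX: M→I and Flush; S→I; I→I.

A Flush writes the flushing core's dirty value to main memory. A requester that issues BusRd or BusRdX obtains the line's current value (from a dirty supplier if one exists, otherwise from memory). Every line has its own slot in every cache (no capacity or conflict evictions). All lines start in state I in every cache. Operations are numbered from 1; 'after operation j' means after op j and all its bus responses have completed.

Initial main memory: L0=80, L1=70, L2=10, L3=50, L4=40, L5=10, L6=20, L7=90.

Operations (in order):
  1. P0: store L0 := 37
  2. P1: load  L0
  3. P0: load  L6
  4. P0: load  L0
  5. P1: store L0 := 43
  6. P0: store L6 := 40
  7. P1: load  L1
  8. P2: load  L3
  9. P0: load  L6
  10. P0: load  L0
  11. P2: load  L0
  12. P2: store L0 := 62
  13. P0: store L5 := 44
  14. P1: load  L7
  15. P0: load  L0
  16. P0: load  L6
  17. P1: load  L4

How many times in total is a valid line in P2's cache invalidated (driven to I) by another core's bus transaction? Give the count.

invalidations = 0

1. P0: store L0 := 37  bus=[BusRdX]  L0: P0=M P1=I P2=I  mem[L0]=80
2. P1: load  L0  bus=[BusRd,Flush]  L0: P0=S P1=S P2=I  mem[L0]=37
3. P0: load  L6  bus=[BusRd]  L6: P0=S P1=I P2=I  mem[L6]=20
4. P0: load  L0  bus=[-]  L0: P0=S P1=S P2=I  mem[L0]=37
5. P1: store L0 := 43  bus=[BusRdX]  L0: P0=I P1=M P2=I  mem[L0]=37
6. P0: store L6 := 40  bus=[BusRdX]  L6: P0=M P1=I P2=I  mem[L6]=20
7. P1: load  L1  bus=[BusRd]  L1: P0=I P1=S P2=I  mem[L1]=70
8. P2: load  L3  bus=[BusRd]  L3: P0=I P1=I P2=S  mem[L3]=50
9. P0: load  L6  bus=[-]  L6: P0=M P1=I P2=I  mem[L6]=20
10. P0: load  L0  bus=[BusRd,Flush]  L0: P0=S P1=S P2=I  mem[L0]=43
11. P2: load  L0  bus=[BusRd]  L0: P0=S P1=S P2=S  mem[L0]=43
12. P2: store L0 := 62  bus=[BusRdX]  L0: P0=I P1=I P2=M  mem[L0]=43
13. P0: store L5 := 44  bus=[BusRdX]  L5: P0=M P1=I P2=I  mem[L5]=10
14. P1: load  L7  bus=[BusRd]  L7: P0=I P1=S P2=I  mem[L7]=90
15. P0: load  L0  bus=[BusRd,Flush]  L0: P0=S P1=I P2=S  mem[L0]=62
16. P0: load  L6  bus=[-]  L6: P0=M P1=I P2=I  mem[L6]=20
17. P1: load  L4  bus=[BusRd]  L4: P0=I P1=S P2=I  mem[L4]=40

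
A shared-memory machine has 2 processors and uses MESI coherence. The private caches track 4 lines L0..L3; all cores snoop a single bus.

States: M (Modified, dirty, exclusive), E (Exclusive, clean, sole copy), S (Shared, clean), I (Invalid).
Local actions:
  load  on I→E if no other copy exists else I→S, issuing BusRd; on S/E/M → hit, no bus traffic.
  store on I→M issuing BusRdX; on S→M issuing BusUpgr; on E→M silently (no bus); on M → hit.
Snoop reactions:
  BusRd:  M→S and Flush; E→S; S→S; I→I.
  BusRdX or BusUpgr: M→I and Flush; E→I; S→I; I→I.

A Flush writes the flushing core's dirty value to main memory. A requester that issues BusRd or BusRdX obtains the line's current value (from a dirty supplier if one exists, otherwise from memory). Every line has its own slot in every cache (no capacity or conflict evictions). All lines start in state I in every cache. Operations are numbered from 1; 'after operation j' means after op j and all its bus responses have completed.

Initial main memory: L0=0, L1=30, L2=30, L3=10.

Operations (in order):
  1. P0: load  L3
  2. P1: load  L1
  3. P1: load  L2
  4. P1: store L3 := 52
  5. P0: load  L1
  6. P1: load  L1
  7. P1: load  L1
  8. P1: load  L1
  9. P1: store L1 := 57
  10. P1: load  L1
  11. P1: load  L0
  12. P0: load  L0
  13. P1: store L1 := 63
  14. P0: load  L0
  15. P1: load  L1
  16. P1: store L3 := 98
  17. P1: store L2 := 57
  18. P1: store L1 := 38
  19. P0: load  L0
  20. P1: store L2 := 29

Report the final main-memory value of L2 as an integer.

memory[L2] = 30

[1] P0: load  L3 | P0:E(10), P1:I | bus: BusRd
[2] P1: load  L1 | P0:I, P1:E(30) | bus: BusRd
[3] P1: load  L2 | P0:I, P1:E(30) | bus: BusRd
[4] P1: store L3 := 52 | P0:I, P1:M(52) | bus: BusRdX
[5] P0: load  L1 | P0:S(30), P1:S(30) | bus: BusRd
[6] P1: load  L1 | P0:S(30), P1:S(30) | bus: none
[7] P1: load  L1 | P0:S(30), P1:S(30) | bus: none
[8] P1: load  L1 | P0:S(30), P1:S(30) | bus: none
[9] P1: store L1 := 57 | P0:I, P1:M(57) | bus: BusUpgr
[10] P1: load  L1 | P0:I, P1:M(57) | bus: none
[11] P1: load  L0 | P0:I, P1:E(0) | bus: BusRd
[12] P0: load  L0 | P0:S(0), P1:S(0) | bus: BusRd
[13] P1: store L1 := 63 | P0:I, P1:M(63) | bus: none
[14] P0: load  L0 | P0:S(0), P1:S(0) | bus: none
[15] P1: load  L1 | P0:I, P1:M(63) | bus: none
[16] P1: store L3 := 98 | P0:I, P1:M(98) | bus: none
[17] P1: store L2 := 57 | P0:I, P1:M(57) | bus: none
[18] P1: store L1 := 38 | P0:I, P1:M(38) | bus: none
[19] P0: load  L0 | P0:S(0), P1:S(0) | bus: none
[20] P1: store L2 := 29 | P0:I, P1:M(29) | bus: none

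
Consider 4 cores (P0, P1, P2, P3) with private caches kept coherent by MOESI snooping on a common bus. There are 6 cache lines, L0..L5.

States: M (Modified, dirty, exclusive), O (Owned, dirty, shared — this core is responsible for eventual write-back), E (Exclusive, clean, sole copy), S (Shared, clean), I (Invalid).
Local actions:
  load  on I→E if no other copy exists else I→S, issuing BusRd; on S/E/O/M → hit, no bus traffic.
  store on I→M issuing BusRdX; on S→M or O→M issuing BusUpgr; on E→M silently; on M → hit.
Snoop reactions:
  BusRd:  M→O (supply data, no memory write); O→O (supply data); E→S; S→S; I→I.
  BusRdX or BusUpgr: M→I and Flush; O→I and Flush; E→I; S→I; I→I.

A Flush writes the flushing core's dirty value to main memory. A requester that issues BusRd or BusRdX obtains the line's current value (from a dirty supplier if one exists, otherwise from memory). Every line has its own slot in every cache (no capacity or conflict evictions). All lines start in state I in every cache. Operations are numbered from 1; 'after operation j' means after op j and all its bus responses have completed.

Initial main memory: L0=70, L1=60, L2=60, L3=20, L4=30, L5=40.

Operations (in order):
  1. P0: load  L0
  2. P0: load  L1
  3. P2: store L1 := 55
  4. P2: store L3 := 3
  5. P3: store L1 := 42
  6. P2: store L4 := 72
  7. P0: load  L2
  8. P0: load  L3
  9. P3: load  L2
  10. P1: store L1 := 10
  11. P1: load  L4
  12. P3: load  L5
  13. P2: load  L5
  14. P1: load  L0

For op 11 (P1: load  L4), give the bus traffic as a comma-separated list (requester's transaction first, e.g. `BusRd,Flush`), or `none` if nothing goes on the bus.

[1] P0: load  L0 | P0:E(70), P1:I, P2:I, P3:I | bus: BusRd
[2] P0: load  L1 | P0:E(60), P1:I, P2:I, P3:I | bus: BusRd
[3] P2: store L1 := 55 | P0:I, P1:I, P2:M(55), P3:I | bus: BusRdX
[4] P2: store L3 := 3 | P0:I, P1:I, P2:M(3), P3:I | bus: BusRdX
[5] P3: store L1 := 42 | P0:I, P1:I, P2:I, P3:M(42) | bus: BusRdX,Flush
[6] P2: store L4 := 72 | P0:I, P1:I, P2:M(72), P3:I | bus: BusRdX
[7] P0: load  L2 | P0:E(60), P1:I, P2:I, P3:I | bus: BusRd
[8] P0: load  L3 | P0:S(3), P1:I, P2:O(3), P3:I | bus: BusRd
[9] P3: load  L2 | P0:S(60), P1:I, P2:I, P3:S(60) | bus: BusRd
[10] P1: store L1 := 10 | P0:I, P1:M(10), P2:I, P3:I | bus: BusRdX,Flush
[11] P1: load  L4 | P0:I, P1:S(72), P2:O(72), P3:I | bus: BusRd
[12] P3: load  L5 | P0:I, P1:I, P2:I, P3:E(40) | bus: BusRd
[13] P2: load  L5 | P0:I, P1:I, P2:S(40), P3:S(40) | bus: BusRd
[14] P1: load  L0 | P0:S(70), P1:S(70), P2:I, P3:I | bus: BusRd

bus = BusRd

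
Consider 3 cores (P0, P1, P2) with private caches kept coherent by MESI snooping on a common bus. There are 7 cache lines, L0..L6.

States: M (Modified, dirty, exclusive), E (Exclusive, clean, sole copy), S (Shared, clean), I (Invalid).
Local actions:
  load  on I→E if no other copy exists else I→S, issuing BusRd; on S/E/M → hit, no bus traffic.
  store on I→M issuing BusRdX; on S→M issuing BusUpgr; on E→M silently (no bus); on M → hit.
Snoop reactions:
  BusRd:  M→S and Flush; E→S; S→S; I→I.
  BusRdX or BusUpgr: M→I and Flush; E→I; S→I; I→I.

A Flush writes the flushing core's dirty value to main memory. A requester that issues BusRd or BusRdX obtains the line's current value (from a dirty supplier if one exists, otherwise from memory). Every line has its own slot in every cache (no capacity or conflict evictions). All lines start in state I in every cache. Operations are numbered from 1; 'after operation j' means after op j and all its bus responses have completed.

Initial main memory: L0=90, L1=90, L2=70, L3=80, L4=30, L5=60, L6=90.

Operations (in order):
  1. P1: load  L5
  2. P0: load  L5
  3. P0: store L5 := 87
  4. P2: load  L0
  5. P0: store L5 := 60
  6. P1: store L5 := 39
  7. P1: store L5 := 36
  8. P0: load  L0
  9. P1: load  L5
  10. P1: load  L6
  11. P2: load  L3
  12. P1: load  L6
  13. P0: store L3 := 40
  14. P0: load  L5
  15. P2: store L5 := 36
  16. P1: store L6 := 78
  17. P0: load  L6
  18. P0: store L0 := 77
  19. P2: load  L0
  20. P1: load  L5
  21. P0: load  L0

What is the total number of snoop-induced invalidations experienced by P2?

[1] P1: load  L5 | P0:I, P1:E(60), P2:I | bus: BusRd
[2] P0: load  L5 | P0:S(60), P1:S(60), P2:I | bus: BusRd
[3] P0: store L5 := 87 | P0:M(87), P1:I, P2:I | bus: BusUpgr
[4] P2: load  L0 | P0:I, P1:I, P2:E(90) | bus: BusRd
[5] P0: store L5 := 60 | P0:M(60), P1:I, P2:I | bus: none
[6] P1: store L5 := 39 | P0:I, P1:M(39), P2:I | bus: BusRdX,Flush
[7] P1: store L5 := 36 | P0:I, P1:M(36), P2:I | bus: none
[8] P0: load  L0 | P0:S(90), P1:I, P2:S(90) | bus: BusRd
[9] P1: load  L5 | P0:I, P1:M(36), P2:I | bus: none
[10] P1: load  L6 | P0:I, P1:E(90), P2:I | bus: BusRd
[11] P2: load  L3 | P0:I, P1:I, P2:E(80) | bus: BusRd
[12] P1: load  L6 | P0:I, P1:E(90), P2:I | bus: none
[13] P0: store L3 := 40 | P0:M(40), P1:I, P2:I | bus: BusRdX
[14] P0: load  L5 | P0:S(36), P1:S(36), P2:I | bus: BusRd,Flush
[15] P2: store L5 := 36 | P0:I, P1:I, P2:M(36) | bus: BusRdX
[16] P1: store L6 := 78 | P0:I, P1:M(78), P2:I | bus: none
[17] P0: load  L6 | P0:S(78), P1:S(78), P2:I | bus: BusRd,Flush
[18] P0: store L0 := 77 | P0:M(77), P1:I, P2:I | bus: BusUpgr
[19] P2: load  L0 | P0:S(77), P1:I, P2:S(77) | bus: BusRd,Flush
[20] P1: load  L5 | P0:I, P1:S(36), P2:S(36) | bus: BusRd,Flush
[21] P0: load  L0 | P0:S(77), P1:I, P2:S(77) | bus: none

invalidations = 2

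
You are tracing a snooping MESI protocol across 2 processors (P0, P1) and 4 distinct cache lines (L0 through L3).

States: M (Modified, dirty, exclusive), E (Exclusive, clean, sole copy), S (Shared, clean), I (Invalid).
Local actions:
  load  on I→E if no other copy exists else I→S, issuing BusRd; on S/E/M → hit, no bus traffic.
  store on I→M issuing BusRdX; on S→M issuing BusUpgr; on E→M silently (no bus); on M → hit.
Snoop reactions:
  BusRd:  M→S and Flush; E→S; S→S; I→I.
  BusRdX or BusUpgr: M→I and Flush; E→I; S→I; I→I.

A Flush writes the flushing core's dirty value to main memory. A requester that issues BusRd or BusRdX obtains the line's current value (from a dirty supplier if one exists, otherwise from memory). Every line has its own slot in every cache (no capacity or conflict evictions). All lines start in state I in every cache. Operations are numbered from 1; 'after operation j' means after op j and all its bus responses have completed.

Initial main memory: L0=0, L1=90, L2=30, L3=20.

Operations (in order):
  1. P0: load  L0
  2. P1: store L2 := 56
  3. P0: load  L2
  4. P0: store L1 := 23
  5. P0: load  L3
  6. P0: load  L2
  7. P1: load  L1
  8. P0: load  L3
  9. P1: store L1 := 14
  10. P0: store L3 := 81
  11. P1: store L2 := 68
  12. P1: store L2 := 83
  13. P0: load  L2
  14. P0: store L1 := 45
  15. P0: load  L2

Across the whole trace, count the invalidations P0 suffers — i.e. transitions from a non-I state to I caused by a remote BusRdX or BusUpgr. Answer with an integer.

invalidations = 2

  op1 P0: load  L0 → E/I on L0; bus BusRd; mem=0
  op2 P1: store L2 := 56 → I/M on L2; bus BusRdX; mem=30
  op3 P0: load  L2 → S/S on L2; bus BusRd Flush; mem=56
  op4 P0: store L1 := 23 → M/I on L1; bus BusRdX; mem=90
  op5 P0: load  L3 → E/I on L3; bus BusRd; mem=20
  op6 P0: load  L2 → S/S on L2; bus (none); mem=56
  op7 P1: load  L1 → S/S on L1; bus BusRd Flush; mem=23
  op8 P0: load  L3 → E/I on L3; bus (none); mem=20
  op9 P1: store L1 := 14 → I/M on L1; bus BusUpgr; mem=23
  op10 P0: store L3 := 81 → M/I on L3; bus (none); mem=20
  op11 P1: store L2 := 68 → I/M on L2; bus BusUpgr; mem=56
  op12 P1: store L2 := 83 → I/M on L2; bus (none); mem=56
  op13 P0: load  L2 → S/S on L2; bus BusRd Flush; mem=83
  op14 P0: store L1 := 45 → M/I on L1; bus BusRdX Flush; mem=14
  op15 P0: load  L2 → S/S on L2; bus (none); mem=83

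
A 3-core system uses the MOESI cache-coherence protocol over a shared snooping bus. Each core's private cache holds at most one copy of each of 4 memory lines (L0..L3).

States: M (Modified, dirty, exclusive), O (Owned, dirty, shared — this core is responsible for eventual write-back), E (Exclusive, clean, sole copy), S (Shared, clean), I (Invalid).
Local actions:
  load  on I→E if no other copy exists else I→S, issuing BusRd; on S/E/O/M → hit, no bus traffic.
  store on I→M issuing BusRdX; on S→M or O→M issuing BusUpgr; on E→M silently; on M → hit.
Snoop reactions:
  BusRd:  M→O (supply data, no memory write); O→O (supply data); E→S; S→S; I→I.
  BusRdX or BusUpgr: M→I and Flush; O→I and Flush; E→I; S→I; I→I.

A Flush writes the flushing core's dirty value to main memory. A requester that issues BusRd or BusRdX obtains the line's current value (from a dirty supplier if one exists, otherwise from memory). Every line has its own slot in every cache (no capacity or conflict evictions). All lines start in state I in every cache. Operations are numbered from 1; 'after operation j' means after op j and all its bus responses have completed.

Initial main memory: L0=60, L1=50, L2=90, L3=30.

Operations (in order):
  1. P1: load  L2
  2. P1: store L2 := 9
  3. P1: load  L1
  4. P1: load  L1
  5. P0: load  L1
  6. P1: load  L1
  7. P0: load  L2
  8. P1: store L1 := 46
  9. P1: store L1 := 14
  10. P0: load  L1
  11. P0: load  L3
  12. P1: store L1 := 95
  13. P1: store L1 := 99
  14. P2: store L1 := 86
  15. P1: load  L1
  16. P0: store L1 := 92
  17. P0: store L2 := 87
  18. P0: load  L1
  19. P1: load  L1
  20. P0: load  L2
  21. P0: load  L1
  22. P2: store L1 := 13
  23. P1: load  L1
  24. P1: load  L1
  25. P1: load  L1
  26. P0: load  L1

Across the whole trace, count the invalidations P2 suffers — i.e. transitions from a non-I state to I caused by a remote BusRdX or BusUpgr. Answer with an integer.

[1] P1: load  L2 | P0:I, P1:E(90), P2:I | bus: BusRd
[2] P1: store L2 := 9 | P0:I, P1:M(9), P2:I | bus: none
[3] P1: load  L1 | P0:I, P1:E(50), P2:I | bus: BusRd
[4] P1: load  L1 | P0:I, P1:E(50), P2:I | bus: none
[5] P0: load  L1 | P0:S(50), P1:S(50), P2:I | bus: BusRd
[6] P1: load  L1 | P0:S(50), P1:S(50), P2:I | bus: none
[7] P0: load  L2 | P0:S(9), P1:O(9), P2:I | bus: BusRd
[8] P1: store L1 := 46 | P0:I, P1:M(46), P2:I | bus: BusUpgr
[9] P1: store L1 := 14 | P0:I, P1:M(14), P2:I | bus: none
[10] P0: load  L1 | P0:S(14), P1:O(14), P2:I | bus: BusRd
[11] P0: load  L3 | P0:E(30), P1:I, P2:I | bus: BusRd
[12] P1: store L1 := 95 | P0:I, P1:M(95), P2:I | bus: BusUpgr
[13] P1: store L1 := 99 | P0:I, P1:M(99), P2:I | bus: none
[14] P2: store L1 := 86 | P0:I, P1:I, P2:M(86) | bus: BusRdX,Flush
[15] P1: load  L1 | P0:I, P1:S(86), P2:O(86) | bus: BusRd
[16] P0: store L1 := 92 | P0:M(92), P1:I, P2:I | bus: BusRdX,Flush
[17] P0: store L2 := 87 | P0:M(87), P1:I, P2:I | bus: BusUpgr,Flush
[18] P0: load  L1 | P0:M(92), P1:I, P2:I | bus: none
[19] P1: load  L1 | P0:O(92), P1:S(92), P2:I | bus: BusRd
[20] P0: load  L2 | P0:M(87), P1:I, P2:I | bus: none
[21] P0: load  L1 | P0:O(92), P1:S(92), P2:I | bus: none
[22] P2: store L1 := 13 | P0:I, P1:I, P2:M(13) | bus: BusRdX,Flush
[23] P1: load  L1 | P0:I, P1:S(13), P2:O(13) | bus: BusRd
[24] P1: load  L1 | P0:I, P1:S(13), P2:O(13) | bus: none
[25] P1: load  L1 | P0:I, P1:S(13), P2:O(13) | bus: none
[26] P0: load  L1 | P0:S(13), P1:S(13), P2:O(13) | bus: BusRd

invalidations = 1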